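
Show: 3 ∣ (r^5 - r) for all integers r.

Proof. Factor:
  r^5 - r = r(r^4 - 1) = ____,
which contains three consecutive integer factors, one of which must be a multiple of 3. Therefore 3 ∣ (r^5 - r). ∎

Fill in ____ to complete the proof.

(r - 1)r(r + 1)(r^2 + 1)

r^4 - 1 = (r^2 - 1)(r^2 + 1), and r^2 - 1 = (r-1)(r+1).
So r(r^4 - 1) = (r - 1)r(r + 1)(r^2 + 1).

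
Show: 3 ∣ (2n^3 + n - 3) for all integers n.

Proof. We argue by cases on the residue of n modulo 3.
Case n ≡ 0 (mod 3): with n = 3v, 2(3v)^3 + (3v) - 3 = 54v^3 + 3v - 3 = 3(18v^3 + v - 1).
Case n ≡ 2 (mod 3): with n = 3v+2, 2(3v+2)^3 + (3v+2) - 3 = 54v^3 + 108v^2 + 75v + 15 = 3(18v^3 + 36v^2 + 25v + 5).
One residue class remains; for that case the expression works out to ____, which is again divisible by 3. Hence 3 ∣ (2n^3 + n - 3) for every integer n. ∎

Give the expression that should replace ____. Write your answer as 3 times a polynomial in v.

3(18v^3 + 18v^2 + 7v)

Only n ≡ 1 (mod 3) is unaccounted for. Put n = 3v+1:
2(3v+1)^3 + (3v+1) - 3 expands to 54v^3 + 54v^2 + 21v,
and factoring out 3 leaves 3(18v^3 + 18v^2 + 7v).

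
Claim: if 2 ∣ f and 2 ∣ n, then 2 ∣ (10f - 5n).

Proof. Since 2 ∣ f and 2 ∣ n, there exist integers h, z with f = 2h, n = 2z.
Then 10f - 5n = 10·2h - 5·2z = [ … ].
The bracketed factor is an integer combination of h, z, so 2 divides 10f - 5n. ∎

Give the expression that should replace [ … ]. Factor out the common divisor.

Pull the common 2 out of every term: 10·2h - 5·2z = 2(10h - 5z).
10h - 5z is an integer, which exhibits the divisibility.

2(10h - 5z)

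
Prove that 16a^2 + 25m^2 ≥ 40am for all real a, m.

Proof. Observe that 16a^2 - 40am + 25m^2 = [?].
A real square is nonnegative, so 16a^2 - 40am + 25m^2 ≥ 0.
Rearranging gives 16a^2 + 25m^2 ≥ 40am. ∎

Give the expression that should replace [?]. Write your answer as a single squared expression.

16a^2 - 40am + 25m^2 is a perfect-square trinomial: the outer terms are (4a)^2 and (5m)^2, and the cross term is -2·4a·5m.
So 16a^2 - 40am + 25m^2 = (4a - 5m)^2 ≥ 0.

(4a - 5m)^2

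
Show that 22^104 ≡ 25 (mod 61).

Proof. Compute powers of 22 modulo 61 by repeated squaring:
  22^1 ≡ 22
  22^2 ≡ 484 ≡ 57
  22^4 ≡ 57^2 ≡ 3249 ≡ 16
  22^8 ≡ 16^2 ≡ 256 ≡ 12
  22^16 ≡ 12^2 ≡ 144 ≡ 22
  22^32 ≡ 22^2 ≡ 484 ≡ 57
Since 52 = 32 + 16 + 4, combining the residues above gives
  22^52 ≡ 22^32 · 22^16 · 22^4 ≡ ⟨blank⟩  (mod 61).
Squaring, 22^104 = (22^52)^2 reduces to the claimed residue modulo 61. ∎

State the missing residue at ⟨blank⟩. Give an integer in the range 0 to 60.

56

Multiply the listed residues: 57 · 22 · 16 = 1254 → 20064.
Reducing modulo 61: 20064 = 328·61 + 56, so 22^52 ≡ 56.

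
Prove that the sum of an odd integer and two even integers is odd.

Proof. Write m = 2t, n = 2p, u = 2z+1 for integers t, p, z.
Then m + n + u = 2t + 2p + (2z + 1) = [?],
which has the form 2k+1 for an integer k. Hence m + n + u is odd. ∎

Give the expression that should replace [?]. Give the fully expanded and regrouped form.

Expanding: 2t + 2p + (2z + 1) = 2p + 2t + 2z + 1.
Every term except the constant is even, so this is 2(p + t + z) + 1,
and p + t + z ∈ ℤ gives the required form.

2(p + t + z) + 1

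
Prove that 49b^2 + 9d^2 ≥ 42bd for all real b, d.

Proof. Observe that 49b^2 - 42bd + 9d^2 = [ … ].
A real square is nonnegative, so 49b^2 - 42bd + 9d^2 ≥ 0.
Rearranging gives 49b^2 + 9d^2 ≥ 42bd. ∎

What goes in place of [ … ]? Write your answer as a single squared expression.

(7b - 3d)^2

49b^2 - 42bd + 9d^2 is a perfect-square trinomial: the outer terms are (7b)^2 and (3d)^2, and the cross term is -2·7b·3d.
So 49b^2 - 42bd + 9d^2 = (7b - 3d)^2 ≥ 0.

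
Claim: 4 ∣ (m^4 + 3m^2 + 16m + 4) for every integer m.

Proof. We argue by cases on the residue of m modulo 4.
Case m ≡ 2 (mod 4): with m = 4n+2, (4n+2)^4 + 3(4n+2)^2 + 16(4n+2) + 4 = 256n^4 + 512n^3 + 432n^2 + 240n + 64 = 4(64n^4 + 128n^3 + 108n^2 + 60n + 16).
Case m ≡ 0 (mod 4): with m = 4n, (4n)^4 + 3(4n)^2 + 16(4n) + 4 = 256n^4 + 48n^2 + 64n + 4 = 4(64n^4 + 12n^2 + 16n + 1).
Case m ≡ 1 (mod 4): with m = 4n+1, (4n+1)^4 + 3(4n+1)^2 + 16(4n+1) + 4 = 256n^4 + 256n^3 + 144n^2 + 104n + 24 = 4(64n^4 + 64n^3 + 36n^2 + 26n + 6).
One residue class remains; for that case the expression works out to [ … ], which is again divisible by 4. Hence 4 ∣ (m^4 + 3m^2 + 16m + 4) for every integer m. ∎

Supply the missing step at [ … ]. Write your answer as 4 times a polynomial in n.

4(64n^4 + 192n^3 + 228n^2 + 142n + 40)

Only m ≡ 3 (mod 4) is unaccounted for. Put m = 4n+3:
(4n+3)^4 + 3(4n+3)^2 + 16(4n+3) + 4 expands to 256n^4 + 768n^3 + 912n^2 + 568n + 160,
and factoring out 4 leaves 4(64n^4 + 192n^3 + 228n^2 + 142n + 40).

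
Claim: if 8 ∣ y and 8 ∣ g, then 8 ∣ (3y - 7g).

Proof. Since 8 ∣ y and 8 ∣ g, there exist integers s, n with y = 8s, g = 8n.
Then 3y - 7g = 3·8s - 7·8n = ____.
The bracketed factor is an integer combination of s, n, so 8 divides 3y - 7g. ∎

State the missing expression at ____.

Pull the common 8 out of every term: 3·8s - 7·8n = 8(-7n + 3s).
-7n + 3s is an integer, which exhibits the divisibility.

8(-7n + 3s)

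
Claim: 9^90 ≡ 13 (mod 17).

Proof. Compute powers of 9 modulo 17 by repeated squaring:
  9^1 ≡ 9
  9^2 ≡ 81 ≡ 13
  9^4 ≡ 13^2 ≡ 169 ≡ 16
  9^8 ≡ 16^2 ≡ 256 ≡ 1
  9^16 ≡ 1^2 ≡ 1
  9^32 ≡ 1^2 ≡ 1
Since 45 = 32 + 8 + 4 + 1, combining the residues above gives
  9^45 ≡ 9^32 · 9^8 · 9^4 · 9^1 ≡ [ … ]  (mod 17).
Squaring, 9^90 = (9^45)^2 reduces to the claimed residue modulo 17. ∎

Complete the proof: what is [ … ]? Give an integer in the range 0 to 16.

8

9^32 · 9^8 · 9^4 · 9^1 ≡ 1 · 1 · 16 · 9 = 144.
144 mod 17 = 8, so 9^45 ≡ 8 (mod 17).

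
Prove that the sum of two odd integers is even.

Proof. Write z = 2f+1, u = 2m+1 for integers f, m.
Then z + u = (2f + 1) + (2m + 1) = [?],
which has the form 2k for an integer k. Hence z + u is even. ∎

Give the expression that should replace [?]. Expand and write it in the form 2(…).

(2f + 1) + (2m + 1) = 2f + 2m + 2
= 2(f + m + 1).
Since f + m + 1 is an integer, the sum is of the form 2k for an integer k.

2(f + m + 1)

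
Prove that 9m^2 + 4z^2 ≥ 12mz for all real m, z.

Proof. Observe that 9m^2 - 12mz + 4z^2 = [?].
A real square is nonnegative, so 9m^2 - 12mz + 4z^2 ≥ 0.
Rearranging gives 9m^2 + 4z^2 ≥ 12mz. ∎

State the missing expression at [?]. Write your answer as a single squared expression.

9m^2 - 12mz + 4z^2 is a perfect-square trinomial: the outer terms are (3m)^2 and (2z)^2, and the cross term is -2·3m·2z.
So 9m^2 - 12mz + 4z^2 = (3m - 2z)^2 ≥ 0.

(3m - 2z)^2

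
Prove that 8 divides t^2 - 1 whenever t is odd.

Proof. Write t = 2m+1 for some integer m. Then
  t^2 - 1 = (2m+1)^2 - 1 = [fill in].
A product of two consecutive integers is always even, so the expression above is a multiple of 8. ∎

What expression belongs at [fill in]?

4m(m + 1)

(2m+1)^2 - 1 = 4m^2 + 4m + 1 - 1 = 4m^2 + 4m = 4m(m+1).
Since m and m+1 are consecutive, m(m+1) is even, and 4·(even) is a multiple of 8.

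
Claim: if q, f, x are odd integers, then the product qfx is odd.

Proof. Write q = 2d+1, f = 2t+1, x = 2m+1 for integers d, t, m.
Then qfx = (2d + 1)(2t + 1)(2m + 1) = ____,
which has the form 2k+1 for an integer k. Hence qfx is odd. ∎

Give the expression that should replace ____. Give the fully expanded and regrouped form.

2(4dmt + 2dm + 2dt + d + 2mt + m + t) + 1

Expanding: (2d + 1)(2t + 1)(2m + 1) = 8dmt + 4dm + 4dt + 2d + 4mt + 2m + 2t + 1.
Every term except the constant is even, so this is 2(4dmt + 2dm + 2dt + d + 2mt + m + t) + 1,
and 4dmt + 2dm + 2dt + d + 2mt + m + t ∈ ℤ gives the required form.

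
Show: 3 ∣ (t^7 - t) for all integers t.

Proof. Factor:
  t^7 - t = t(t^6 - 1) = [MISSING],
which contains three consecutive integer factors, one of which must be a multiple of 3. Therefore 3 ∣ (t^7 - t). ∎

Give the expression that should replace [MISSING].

t^6 - 1 = (t^2 - 1)(t^4 + t^2 + 1), and t^2 - 1 = (t-1)(t+1).
So t(t^6 - 1) = (t - 1)t(t + 1)(t^4 + t^2 + 1).

(t - 1)t(t + 1)(t^4 + t^2 + 1)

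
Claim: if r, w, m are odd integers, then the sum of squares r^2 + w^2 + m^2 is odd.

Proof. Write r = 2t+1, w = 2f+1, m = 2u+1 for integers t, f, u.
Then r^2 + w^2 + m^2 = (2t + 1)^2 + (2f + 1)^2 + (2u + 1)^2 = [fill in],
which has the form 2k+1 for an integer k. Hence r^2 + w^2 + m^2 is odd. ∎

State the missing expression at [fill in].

Expanding: (2t + 1)^2 + (2f + 1)^2 + (2u + 1)^2 = 4f^2 + 4f + 4t^2 + 4t + 4u^2 + 4u + 3.
Every term except the constant is even, so this is 2(2f^2 + 2f + 2t^2 + 2t + 2u^2 + 2u + 1) + 1,
and 2f^2 + 2f + 2t^2 + 2t + 2u^2 + 2u + 1 ∈ ℤ gives the required form.

2(2f^2 + 2f + 2t^2 + 2t + 2u^2 + 2u + 1) + 1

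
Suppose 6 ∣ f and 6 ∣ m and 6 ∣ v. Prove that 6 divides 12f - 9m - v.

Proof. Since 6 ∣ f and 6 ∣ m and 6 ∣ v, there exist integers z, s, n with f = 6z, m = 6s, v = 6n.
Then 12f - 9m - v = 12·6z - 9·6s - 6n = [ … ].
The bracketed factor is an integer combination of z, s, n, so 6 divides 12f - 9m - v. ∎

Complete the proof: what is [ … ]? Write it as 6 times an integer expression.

Pull the common 6 out of every term: 12·6z - 9·6s - 6n = 6(-n - 9s + 12z).
-n - 9s + 12z is an integer, which exhibits the divisibility.

6(-n - 9s + 12z)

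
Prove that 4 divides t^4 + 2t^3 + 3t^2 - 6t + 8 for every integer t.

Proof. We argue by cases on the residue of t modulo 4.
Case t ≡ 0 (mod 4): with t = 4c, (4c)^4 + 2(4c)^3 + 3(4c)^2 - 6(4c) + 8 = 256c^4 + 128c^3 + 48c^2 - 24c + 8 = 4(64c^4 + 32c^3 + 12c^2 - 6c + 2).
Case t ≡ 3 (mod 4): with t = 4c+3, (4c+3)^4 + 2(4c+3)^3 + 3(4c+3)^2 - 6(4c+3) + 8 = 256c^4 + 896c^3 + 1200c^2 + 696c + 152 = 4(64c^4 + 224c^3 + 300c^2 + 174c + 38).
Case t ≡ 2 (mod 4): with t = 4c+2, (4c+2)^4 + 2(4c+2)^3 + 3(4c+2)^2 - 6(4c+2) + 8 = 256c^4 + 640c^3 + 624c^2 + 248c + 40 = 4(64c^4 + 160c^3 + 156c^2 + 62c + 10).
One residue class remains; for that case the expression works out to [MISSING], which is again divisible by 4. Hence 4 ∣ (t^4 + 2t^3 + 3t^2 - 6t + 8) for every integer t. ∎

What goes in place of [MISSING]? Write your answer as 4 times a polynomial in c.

Only t ≡ 1 (mod 4) is unaccounted for. Put t = 4c+1:
(4c+1)^4 + 2(4c+1)^3 + 3(4c+1)^2 - 6(4c+1) + 8 expands to 256c^4 + 384c^3 + 240c^2 + 40c + 8,
and factoring out 4 leaves 4(64c^4 + 96c^3 + 60c^2 + 10c + 2).

4(64c^4 + 96c^3 + 60c^2 + 10c + 2)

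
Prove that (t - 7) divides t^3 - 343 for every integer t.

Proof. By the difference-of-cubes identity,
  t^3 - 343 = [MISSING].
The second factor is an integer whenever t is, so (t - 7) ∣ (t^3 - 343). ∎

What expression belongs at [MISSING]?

Polynomial division of t^3 - 343 by t - 7 leaves remainder 0 and quotient t^2 + 7t + 49.
Hence t^3 - 343 = (t - 7)(t^2 + 7t + 49).

(t - 7)(t^2 + 7t + 49)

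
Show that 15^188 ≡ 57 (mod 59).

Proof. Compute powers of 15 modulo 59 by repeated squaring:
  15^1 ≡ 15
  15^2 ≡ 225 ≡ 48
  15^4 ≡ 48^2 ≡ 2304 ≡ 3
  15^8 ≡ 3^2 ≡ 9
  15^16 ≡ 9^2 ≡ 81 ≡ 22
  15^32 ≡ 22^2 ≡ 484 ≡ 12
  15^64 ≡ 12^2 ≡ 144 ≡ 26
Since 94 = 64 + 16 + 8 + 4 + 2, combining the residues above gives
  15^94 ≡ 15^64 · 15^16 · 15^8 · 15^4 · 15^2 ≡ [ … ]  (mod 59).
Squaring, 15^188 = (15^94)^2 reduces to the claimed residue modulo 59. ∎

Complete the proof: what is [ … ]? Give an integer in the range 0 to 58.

Multiply the listed residues: 26 · 22 · 9 · 3 · 48 = 572 → 5148 → 15444 → 741312.
Reducing modulo 59: 741312 = 12564·59 + 36, so 15^94 ≡ 36.

36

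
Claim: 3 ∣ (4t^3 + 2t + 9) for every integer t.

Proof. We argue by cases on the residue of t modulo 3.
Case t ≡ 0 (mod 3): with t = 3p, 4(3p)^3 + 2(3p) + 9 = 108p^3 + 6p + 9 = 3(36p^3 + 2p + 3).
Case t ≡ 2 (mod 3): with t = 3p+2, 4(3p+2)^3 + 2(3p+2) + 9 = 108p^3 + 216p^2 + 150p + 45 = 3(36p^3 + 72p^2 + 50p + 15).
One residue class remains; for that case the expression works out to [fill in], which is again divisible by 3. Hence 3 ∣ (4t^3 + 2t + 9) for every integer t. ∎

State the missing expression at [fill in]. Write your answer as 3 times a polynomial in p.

3(36p^3 + 36p^2 + 14p + 5)

Only t ≡ 1 (mod 3) is unaccounted for. Put t = 3p+1:
4(3p+1)^3 + 2(3p+1) + 9 expands to 108p^3 + 108p^2 + 42p + 15,
and factoring out 3 leaves 3(36p^3 + 36p^2 + 14p + 5).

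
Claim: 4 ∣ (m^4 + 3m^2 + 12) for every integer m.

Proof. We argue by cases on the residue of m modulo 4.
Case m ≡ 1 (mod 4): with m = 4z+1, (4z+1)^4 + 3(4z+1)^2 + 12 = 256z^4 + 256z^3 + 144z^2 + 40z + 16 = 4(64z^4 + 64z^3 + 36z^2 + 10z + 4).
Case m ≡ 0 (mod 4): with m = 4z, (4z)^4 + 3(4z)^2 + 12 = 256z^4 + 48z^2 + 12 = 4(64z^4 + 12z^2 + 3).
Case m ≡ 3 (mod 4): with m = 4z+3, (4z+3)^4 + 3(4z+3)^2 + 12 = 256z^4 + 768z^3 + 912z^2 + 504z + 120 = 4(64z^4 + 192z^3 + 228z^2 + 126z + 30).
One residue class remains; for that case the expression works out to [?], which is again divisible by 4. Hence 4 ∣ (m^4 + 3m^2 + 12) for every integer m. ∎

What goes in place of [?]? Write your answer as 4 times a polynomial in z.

4(64z^4 + 128z^3 + 108z^2 + 44z + 10)

The residues treated are {1, 0, 3}, so the missing case is m ≡ 2 (mod 4); write m = 4z+2.
Then (4z+2)^4 + 3(4z+2)^2 + 12 = 256z^4 + 512z^3 + 432z^2 + 176z + 40 = 4(64z^4 + 128z^3 + 108z^2 + 44z + 10).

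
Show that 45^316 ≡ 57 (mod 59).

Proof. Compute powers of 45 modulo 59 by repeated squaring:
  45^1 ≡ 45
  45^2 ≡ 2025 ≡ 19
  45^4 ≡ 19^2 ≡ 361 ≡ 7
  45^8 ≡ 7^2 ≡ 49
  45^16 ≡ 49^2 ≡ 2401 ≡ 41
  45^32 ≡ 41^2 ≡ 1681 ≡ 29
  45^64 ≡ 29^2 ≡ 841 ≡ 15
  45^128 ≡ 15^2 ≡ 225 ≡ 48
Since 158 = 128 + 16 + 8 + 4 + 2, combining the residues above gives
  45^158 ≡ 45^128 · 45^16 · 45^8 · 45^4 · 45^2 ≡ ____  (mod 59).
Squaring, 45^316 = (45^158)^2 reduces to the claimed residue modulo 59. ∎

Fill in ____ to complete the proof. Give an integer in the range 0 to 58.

Multiply the listed residues: 48 · 41 · 49 · 7 · 19 = 1968 → 96432 → 675024 → 12825456.
Reducing modulo 59: 12825456 = 217380·59 + 36, so 45^158 ≡ 36.

36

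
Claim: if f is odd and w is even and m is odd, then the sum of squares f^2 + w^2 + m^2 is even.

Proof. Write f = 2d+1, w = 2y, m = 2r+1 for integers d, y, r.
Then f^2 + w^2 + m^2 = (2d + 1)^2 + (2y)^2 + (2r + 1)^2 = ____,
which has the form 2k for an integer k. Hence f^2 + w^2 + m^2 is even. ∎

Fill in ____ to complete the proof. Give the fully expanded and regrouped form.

2(2d^2 + 2d + 2r^2 + 2r + 2y^2 + 1)

Expanding: (2d + 1)^2 + (2y)^2 + (2r + 1)^2 = 4d^2 + 4d + 4r^2 + 4r + 4y^2 + 2.
Every term is even; pulling out the factor of 2 gives 2(2d^2 + 2d + 2r^2 + 2r + 2y^2 + 1).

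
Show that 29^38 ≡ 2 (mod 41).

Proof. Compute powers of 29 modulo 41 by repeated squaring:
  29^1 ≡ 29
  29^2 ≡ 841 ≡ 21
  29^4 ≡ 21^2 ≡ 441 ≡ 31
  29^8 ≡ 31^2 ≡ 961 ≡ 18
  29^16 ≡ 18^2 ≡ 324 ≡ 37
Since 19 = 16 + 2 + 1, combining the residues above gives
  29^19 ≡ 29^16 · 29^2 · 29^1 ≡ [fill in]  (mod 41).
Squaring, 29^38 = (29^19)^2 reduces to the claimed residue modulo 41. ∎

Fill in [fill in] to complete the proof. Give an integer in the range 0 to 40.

24

29^16 · 29^2 · 29^1 ≡ 37 · 21 · 29 = 22533.
22533 mod 41 = 24, so 29^19 ≡ 24 (mod 41).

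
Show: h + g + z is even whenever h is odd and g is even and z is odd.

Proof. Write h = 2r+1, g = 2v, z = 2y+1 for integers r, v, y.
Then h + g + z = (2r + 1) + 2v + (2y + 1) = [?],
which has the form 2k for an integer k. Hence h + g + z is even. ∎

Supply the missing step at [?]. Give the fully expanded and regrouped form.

2(r + v + y + 1)

Expanding: (2r + 1) + 2v + (2y + 1) = 2r + 2v + 2y + 2.
Every term is even; pulling out the factor of 2 gives 2(r + v + y + 1).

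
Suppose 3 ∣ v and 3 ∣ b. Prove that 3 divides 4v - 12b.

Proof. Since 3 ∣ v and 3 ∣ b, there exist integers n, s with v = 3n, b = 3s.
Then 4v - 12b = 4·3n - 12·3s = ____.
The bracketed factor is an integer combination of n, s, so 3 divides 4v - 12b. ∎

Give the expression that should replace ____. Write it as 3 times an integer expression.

3(4n - 12s)

Pull the common 3 out of every term: 4·3n - 12·3s = 3(4n - 12s).
4n - 12s is an integer, which exhibits the divisibility.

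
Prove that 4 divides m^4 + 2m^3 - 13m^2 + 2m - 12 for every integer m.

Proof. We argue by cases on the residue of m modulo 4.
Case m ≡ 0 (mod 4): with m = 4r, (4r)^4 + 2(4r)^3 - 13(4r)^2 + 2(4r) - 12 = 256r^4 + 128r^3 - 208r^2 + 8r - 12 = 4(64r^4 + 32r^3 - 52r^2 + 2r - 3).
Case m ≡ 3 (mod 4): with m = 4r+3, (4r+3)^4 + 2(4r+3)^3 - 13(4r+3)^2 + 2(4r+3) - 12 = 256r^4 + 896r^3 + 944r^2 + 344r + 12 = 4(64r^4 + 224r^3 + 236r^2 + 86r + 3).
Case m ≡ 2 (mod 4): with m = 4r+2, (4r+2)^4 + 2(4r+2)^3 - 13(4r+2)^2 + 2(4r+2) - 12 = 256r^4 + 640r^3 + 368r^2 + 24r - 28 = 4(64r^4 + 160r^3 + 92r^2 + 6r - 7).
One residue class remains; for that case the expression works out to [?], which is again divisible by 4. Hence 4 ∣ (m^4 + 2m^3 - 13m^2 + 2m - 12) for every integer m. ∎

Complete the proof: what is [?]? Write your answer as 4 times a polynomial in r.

4(64r^4 + 96r^3 - 4r^2 - 14r - 5)

Only m ≡ 1 (mod 4) is unaccounted for. Put m = 4r+1:
(4r+1)^4 + 2(4r+1)^3 - 13(4r+1)^2 + 2(4r+1) - 12 expands to 256r^4 + 384r^3 - 16r^2 - 56r - 20,
and factoring out 4 leaves 4(64r^4 + 96r^3 - 4r^2 - 14r - 5).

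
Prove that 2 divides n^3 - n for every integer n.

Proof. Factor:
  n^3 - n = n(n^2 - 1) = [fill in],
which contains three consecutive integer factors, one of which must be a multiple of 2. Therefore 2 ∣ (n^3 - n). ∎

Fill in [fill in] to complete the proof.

(n - 1)n(n + 1)

n(n^2 - 1) = n(n - 1)(n + 1) = (n - 1)n(n + 1).
These three factors are consecutive integers, so their product is divisible by 2.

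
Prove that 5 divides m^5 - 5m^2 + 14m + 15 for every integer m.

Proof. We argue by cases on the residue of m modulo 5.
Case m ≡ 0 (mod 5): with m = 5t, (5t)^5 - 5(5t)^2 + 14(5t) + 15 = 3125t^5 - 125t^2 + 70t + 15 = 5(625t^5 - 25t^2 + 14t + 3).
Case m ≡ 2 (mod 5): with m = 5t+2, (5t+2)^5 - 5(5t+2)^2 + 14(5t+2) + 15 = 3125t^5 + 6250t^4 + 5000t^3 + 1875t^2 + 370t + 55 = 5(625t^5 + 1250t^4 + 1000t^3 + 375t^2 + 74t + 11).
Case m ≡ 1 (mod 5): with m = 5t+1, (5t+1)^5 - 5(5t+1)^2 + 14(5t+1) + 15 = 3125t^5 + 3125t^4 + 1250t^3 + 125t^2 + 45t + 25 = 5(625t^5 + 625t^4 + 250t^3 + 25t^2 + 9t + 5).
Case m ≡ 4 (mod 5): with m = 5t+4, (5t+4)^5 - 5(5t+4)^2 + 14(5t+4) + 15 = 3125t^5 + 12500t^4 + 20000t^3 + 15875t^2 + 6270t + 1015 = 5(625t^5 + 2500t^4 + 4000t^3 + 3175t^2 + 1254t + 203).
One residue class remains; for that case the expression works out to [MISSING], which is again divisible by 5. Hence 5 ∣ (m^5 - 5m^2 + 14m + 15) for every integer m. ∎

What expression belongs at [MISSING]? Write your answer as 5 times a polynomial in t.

Only m ≡ 3 (mod 5) is unaccounted for. Put m = 5t+3:
(5t+3)^5 - 5(5t+3)^2 + 14(5t+3) + 15 expands to 3125t^5 + 9375t^4 + 11250t^3 + 6625t^2 + 1945t + 255,
and factoring out 5 leaves 5(625t^5 + 1875t^4 + 2250t^3 + 1325t^2 + 389t + 51).

5(625t^5 + 1875t^4 + 2250t^3 + 1325t^2 + 389t + 51)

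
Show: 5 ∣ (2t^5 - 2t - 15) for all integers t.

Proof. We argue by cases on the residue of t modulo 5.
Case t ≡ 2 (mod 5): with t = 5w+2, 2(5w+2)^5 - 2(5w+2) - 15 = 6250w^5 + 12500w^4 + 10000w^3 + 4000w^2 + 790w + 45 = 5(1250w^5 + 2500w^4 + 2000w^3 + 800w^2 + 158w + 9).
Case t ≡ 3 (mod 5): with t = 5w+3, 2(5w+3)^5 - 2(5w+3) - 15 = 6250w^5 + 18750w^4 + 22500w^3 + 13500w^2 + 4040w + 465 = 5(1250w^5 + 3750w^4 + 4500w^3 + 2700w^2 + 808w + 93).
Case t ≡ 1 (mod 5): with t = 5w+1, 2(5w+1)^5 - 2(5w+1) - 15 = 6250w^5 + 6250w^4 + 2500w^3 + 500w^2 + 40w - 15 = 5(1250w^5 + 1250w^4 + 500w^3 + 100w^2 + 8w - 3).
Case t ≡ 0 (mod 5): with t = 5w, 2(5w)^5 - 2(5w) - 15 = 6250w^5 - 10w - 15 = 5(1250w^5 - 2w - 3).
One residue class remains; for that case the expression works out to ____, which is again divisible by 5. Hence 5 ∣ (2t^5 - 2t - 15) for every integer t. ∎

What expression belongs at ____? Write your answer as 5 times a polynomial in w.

5(1250w^5 + 5000w^4 + 8000w^3 + 6400w^2 + 2558w + 405)

Only t ≡ 4 (mod 5) is unaccounted for. Put t = 5w+4:
2(5w+4)^5 - 2(5w+4) - 15 expands to 6250w^5 + 25000w^4 + 40000w^3 + 32000w^2 + 12790w + 2025,
and factoring out 5 leaves 5(1250w^5 + 5000w^4 + 8000w^3 + 6400w^2 + 2558w + 405).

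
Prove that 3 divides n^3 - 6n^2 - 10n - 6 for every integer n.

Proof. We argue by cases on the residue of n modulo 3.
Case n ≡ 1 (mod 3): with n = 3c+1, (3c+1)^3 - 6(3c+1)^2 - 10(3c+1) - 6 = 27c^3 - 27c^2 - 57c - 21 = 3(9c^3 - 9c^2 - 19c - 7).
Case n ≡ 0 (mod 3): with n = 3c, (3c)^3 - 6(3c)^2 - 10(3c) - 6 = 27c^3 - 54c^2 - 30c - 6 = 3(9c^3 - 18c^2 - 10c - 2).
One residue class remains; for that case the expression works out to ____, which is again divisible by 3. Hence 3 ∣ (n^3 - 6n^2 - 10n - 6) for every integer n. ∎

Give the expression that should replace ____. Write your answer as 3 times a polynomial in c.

Only n ≡ 2 (mod 3) is unaccounted for. Put n = 3c+2:
(3c+2)^3 - 6(3c+2)^2 - 10(3c+2) - 6 expands to 27c^3 - 66c - 42,
and factoring out 3 leaves 3(9c^3 - 22c - 14).

3(9c^3 - 22c - 14)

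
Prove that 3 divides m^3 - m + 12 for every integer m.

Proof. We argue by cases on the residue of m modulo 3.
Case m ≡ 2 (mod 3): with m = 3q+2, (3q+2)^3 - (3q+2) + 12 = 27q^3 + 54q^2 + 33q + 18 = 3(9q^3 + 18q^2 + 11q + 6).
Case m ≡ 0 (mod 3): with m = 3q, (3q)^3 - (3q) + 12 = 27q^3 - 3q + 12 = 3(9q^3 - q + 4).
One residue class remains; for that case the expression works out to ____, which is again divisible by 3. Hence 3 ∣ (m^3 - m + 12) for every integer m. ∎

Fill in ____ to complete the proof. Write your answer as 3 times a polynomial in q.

Only m ≡ 1 (mod 3) is unaccounted for. Put m = 3q+1:
(3q+1)^3 - (3q+1) + 12 expands to 27q^3 + 27q^2 + 6q + 12,
and factoring out 3 leaves 3(9q^3 + 9q^2 + 2q + 4).

3(9q^3 + 9q^2 + 2q + 4)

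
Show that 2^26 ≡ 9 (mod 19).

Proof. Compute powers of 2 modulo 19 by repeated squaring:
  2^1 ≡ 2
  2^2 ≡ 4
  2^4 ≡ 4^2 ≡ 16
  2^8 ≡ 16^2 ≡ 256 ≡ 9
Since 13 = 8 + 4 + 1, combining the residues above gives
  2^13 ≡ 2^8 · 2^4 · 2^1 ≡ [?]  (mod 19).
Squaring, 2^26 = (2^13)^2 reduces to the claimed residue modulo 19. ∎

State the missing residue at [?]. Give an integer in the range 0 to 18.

3

Multiply the listed residues: 9 · 16 · 2 = 144 → 288.
Reducing modulo 19: 288 = 15·19 + 3, so 2^13 ≡ 3.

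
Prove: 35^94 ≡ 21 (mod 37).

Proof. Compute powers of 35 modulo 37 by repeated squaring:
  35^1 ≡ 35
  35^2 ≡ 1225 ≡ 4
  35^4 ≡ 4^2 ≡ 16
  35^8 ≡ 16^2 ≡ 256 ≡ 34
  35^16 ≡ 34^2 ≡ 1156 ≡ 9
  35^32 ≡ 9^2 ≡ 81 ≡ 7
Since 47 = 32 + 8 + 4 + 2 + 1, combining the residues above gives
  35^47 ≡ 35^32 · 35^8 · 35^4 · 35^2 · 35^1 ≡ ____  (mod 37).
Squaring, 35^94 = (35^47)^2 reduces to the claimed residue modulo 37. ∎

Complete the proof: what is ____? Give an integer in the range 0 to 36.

24

Multiply the listed residues: 7 · 34 · 16 · 4 · 35 = 238 → 3808 → 15232 → 533120.
Reducing modulo 37: 533120 = 14408·37 + 24, so 35^47 ≡ 24.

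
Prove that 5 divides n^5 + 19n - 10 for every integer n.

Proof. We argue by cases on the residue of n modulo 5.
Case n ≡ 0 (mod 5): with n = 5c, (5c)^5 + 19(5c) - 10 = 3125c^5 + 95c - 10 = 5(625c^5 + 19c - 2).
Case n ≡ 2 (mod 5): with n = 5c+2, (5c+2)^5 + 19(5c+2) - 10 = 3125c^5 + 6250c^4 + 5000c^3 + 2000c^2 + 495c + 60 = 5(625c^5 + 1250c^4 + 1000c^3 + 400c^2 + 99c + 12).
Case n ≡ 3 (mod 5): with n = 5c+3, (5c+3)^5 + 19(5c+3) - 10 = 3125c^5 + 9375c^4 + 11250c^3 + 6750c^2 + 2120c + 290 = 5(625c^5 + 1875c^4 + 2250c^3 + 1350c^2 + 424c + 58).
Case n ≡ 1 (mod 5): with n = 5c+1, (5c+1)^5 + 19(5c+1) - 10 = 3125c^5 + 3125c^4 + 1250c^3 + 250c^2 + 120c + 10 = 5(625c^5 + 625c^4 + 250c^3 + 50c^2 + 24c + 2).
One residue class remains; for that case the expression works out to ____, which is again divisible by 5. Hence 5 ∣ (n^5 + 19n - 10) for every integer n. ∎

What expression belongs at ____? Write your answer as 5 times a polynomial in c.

The residues treated are {0, 2, 3, 1}, so the missing case is n ≡ 4 (mod 5); write n = 5c+4.
Then (5c+4)^5 + 19(5c+4) - 10 = 3125c^5 + 12500c^4 + 20000c^3 + 16000c^2 + 6495c + 1090 = 5(625c^5 + 2500c^4 + 4000c^3 + 3200c^2 + 1299c + 218).

5(625c^5 + 2500c^4 + 4000c^3 + 3200c^2 + 1299c + 218)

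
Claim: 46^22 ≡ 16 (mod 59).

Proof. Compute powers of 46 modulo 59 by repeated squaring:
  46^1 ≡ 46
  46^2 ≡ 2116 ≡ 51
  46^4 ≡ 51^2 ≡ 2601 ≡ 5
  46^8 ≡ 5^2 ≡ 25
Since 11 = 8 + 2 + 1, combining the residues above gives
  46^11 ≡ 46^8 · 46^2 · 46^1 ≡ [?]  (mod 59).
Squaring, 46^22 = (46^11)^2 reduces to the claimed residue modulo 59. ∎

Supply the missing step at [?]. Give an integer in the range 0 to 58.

Multiply the listed residues: 25 · 51 · 46 = 1275 → 58650.
Reducing modulo 59: 58650 = 994·59 + 4, so 46^11 ≡ 4.

4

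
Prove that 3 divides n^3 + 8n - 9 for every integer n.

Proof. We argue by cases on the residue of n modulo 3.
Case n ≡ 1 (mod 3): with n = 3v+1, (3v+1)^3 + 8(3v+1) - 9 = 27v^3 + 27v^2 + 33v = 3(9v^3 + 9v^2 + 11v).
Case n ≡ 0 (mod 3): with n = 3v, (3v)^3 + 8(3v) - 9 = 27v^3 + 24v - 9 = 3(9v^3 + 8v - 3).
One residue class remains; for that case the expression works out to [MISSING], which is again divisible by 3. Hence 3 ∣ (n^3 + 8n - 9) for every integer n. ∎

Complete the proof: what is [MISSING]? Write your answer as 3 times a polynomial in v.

Only n ≡ 2 (mod 3) is unaccounted for. Put n = 3v+2:
(3v+2)^3 + 8(3v+2) - 9 expands to 27v^3 + 54v^2 + 60v + 15,
and factoring out 3 leaves 3(9v^3 + 18v^2 + 20v + 5).

3(9v^3 + 18v^2 + 20v + 5)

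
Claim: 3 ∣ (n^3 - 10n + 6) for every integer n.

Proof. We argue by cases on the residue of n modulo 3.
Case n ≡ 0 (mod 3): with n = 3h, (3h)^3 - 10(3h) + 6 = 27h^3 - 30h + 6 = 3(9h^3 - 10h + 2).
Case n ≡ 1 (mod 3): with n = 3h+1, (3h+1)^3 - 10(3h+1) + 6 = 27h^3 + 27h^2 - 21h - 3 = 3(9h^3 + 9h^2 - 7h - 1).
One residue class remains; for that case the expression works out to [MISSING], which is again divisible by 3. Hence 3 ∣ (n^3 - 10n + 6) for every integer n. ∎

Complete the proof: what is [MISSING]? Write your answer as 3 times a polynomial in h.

Only n ≡ 2 (mod 3) is unaccounted for. Put n = 3h+2:
(3h+2)^3 - 10(3h+2) + 6 expands to 27h^3 + 54h^2 + 6h - 6,
and factoring out 3 leaves 3(9h^3 + 18h^2 + 2h - 2).

3(9h^3 + 18h^2 + 2h - 2)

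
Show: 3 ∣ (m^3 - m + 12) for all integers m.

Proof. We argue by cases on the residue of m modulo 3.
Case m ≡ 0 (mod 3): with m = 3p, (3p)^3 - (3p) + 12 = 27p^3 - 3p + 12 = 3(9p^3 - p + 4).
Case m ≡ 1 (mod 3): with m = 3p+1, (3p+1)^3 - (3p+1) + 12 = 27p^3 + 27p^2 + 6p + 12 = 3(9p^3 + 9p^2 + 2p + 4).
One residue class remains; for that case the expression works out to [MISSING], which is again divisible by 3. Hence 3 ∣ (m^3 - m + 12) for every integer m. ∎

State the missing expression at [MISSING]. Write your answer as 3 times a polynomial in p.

3(9p^3 + 18p^2 + 11p + 6)

The residues treated are {0, 1}, so the missing case is m ≡ 2 (mod 3); write m = 3p+2.
Then (3p+2)^3 - (3p+2) + 12 = 27p^3 + 54p^2 + 33p + 18 = 3(9p^3 + 18p^2 + 11p + 6).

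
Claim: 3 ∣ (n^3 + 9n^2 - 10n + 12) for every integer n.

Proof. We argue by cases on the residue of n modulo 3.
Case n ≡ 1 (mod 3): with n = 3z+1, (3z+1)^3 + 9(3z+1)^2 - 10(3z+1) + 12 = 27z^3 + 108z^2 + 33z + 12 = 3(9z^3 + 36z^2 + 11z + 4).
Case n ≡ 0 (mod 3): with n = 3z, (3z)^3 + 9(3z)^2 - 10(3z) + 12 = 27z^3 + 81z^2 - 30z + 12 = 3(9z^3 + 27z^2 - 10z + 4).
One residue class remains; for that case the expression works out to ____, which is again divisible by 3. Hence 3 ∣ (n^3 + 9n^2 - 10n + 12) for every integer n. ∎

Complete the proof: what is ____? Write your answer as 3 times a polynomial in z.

3(9z^3 + 45z^2 + 38z + 12)

Only n ≡ 2 (mod 3) is unaccounted for. Put n = 3z+2:
(3z+2)^3 + 9(3z+2)^2 - 10(3z+2) + 12 expands to 27z^3 + 135z^2 + 114z + 36,
and factoring out 3 leaves 3(9z^3 + 45z^2 + 38z + 12).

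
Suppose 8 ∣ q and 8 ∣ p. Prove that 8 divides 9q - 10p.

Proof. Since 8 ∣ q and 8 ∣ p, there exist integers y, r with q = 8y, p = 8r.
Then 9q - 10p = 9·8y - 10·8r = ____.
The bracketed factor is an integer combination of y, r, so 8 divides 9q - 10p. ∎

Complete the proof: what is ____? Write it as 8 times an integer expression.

8(-10r + 9y)

Pull the common 8 out of every term: 9·8y - 10·8r = 8(-10r + 9y).
-10r + 9y is an integer, which exhibits the divisibility.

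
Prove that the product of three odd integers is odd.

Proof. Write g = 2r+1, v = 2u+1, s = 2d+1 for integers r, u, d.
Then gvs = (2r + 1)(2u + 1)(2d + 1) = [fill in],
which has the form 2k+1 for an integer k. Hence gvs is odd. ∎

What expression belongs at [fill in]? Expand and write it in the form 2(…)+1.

2(4dru + 2dr + 2du + d + 2ru + r + u) + 1

(2r + 1)(2u + 1)(2d + 1) = 8dru + 4dr + 4du + 2d + 4ru + 2r + 2u + 1
= 2(4dru + 2dr + 2du + d + 2ru + r + u) + 1.
Since 4dru + 2dr + 2du + d + 2ru + r + u is an integer, the product is of the form 2k+1 for an integer k.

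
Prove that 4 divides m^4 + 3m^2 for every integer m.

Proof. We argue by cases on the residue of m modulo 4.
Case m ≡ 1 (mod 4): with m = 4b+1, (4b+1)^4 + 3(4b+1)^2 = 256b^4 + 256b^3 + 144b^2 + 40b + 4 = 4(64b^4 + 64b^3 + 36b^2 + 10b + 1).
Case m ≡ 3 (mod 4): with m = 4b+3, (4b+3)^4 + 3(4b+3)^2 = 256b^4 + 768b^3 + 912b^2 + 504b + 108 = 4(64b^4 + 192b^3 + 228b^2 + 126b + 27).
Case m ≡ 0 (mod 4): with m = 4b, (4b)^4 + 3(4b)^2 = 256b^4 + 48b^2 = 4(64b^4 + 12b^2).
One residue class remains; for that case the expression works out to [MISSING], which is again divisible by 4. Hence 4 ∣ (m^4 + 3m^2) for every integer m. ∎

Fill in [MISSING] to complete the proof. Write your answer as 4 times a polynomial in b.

4(64b^4 + 128b^3 + 108b^2 + 44b + 7)

Only m ≡ 2 (mod 4) is unaccounted for. Put m = 4b+2:
(4b+2)^4 + 3(4b+2)^2 expands to 256b^4 + 512b^3 + 432b^2 + 176b + 28,
and factoring out 4 leaves 4(64b^4 + 128b^3 + 108b^2 + 44b + 7).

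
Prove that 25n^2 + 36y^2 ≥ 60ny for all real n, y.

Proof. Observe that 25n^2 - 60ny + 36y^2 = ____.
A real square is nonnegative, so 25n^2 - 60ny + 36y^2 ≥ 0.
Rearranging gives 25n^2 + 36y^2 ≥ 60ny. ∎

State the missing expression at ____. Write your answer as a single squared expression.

The leading and trailing coefficients are 5^2 and 6^2, and 60 = 2·5·6, so the trinomial is (5n - 6y)^2.
Hence 25n^2 - 60ny + 36y^2 ≥ 0.

(5n - 6y)^2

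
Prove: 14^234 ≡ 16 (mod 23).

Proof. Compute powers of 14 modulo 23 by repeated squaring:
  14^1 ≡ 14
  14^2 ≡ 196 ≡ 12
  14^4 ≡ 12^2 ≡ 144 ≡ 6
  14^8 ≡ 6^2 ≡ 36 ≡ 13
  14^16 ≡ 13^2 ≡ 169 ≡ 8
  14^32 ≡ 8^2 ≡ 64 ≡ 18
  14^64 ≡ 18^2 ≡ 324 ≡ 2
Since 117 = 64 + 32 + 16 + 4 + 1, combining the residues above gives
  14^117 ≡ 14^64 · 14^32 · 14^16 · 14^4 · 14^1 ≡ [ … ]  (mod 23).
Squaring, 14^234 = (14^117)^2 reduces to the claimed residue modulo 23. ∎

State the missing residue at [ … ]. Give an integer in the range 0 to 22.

Multiply the listed residues: 2 · 18 · 8 · 6 · 14 = 36 → 288 → 1728 → 24192.
Reducing modulo 23: 24192 = 1051·23 + 19, so 14^117 ≡ 19.

19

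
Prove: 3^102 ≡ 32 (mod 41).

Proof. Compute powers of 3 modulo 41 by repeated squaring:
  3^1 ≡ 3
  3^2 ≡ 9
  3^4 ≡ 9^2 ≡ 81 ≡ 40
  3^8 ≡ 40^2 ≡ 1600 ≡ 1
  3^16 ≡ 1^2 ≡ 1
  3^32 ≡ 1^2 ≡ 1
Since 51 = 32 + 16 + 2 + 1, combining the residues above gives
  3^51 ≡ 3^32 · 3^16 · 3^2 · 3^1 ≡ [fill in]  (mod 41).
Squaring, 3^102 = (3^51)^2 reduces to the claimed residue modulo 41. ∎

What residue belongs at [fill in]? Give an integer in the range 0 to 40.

3^32 · 3^16 · 3^2 · 3^1 ≡ 1 · 1 · 9 · 3 = 27.
27 mod 41 = 27, so 3^51 ≡ 27 (mod 41).

27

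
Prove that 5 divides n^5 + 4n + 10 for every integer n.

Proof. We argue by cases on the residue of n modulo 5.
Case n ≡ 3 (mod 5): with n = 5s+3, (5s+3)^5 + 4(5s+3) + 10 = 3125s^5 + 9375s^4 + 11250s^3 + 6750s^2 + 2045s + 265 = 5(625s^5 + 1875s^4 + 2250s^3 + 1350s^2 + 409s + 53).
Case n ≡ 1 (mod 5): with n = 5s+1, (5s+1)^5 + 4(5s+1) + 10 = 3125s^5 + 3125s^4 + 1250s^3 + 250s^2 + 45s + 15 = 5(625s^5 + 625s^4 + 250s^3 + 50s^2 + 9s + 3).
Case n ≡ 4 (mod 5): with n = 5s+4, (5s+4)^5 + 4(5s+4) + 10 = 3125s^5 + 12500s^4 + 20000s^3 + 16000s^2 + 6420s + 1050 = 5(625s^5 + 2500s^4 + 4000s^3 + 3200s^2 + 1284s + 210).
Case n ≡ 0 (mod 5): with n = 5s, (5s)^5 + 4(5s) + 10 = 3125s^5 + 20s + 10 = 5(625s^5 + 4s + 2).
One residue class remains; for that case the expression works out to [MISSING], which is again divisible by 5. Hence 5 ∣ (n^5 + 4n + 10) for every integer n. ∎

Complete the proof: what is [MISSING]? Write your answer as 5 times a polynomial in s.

The residues treated are {3, 1, 4, 0}, so the missing case is n ≡ 2 (mod 5); write n = 5s+2.
Then (5s+2)^5 + 4(5s+2) + 10 = 3125s^5 + 6250s^4 + 5000s^3 + 2000s^2 + 420s + 50 = 5(625s^5 + 1250s^4 + 1000s^3 + 400s^2 + 84s + 10).

5(625s^5 + 1250s^4 + 1000s^3 + 400s^2 + 84s + 10)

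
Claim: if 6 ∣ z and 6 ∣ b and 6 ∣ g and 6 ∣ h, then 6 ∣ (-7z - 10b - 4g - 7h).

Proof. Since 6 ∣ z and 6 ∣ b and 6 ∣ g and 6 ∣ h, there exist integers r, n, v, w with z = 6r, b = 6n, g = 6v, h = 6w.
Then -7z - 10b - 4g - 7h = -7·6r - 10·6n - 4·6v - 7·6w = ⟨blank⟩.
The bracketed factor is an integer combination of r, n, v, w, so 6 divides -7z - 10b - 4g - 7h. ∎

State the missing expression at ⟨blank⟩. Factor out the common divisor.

Pull the common 6 out of every term: -7·6r - 10·6n - 4·6v - 7·6w = 6(-10n - 7r - 4v - 7w).
-10n - 7r - 4v - 7w is an integer, which exhibits the divisibility.

6(-10n - 7r - 4v - 7w)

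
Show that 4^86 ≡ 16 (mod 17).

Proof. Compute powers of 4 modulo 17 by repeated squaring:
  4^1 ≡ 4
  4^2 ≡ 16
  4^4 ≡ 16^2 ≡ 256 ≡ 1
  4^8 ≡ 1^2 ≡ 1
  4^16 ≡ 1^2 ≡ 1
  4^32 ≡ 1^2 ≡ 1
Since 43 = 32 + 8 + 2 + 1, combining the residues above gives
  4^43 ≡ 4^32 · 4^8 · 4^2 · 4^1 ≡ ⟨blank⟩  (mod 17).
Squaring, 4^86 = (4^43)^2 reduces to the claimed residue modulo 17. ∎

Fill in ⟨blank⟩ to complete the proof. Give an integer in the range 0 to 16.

4^32 · 4^8 · 4^2 · 4^1 ≡ 1 · 1 · 16 · 4 = 64.
64 mod 17 = 13, so 4^43 ≡ 13 (mod 17).

13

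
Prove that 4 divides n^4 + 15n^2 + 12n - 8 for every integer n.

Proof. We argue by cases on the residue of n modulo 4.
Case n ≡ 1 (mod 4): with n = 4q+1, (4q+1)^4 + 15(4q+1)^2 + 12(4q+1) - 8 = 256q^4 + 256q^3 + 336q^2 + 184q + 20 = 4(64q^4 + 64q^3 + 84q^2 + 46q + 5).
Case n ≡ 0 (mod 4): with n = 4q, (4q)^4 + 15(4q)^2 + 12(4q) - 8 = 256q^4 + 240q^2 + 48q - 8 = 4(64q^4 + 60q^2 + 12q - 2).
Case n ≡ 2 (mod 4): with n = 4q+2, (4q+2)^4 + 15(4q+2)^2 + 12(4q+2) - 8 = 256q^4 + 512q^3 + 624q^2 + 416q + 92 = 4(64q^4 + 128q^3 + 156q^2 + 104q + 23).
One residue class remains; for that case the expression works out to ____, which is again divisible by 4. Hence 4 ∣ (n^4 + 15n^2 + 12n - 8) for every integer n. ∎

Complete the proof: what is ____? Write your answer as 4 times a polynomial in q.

4(64q^4 + 192q^3 + 276q^2 + 210q + 61)

The residues treated are {1, 0, 2}, so the missing case is n ≡ 3 (mod 4); write n = 4q+3.
Then (4q+3)^4 + 15(4q+3)^2 + 12(4q+3) - 8 = 256q^4 + 768q^3 + 1104q^2 + 840q + 244 = 4(64q^4 + 192q^3 + 276q^2 + 210q + 61).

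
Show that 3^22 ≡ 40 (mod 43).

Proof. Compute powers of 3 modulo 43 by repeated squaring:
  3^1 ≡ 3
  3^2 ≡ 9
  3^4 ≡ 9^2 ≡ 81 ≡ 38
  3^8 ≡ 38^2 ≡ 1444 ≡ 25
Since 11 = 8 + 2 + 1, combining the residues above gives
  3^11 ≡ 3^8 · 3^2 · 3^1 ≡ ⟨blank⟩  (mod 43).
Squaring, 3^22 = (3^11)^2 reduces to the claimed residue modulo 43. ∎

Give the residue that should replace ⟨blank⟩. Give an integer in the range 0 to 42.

3^8 · 3^2 · 3^1 ≡ 25 · 9 · 3 = 675.
675 mod 43 = 30, so 3^11 ≡ 30 (mod 43).

30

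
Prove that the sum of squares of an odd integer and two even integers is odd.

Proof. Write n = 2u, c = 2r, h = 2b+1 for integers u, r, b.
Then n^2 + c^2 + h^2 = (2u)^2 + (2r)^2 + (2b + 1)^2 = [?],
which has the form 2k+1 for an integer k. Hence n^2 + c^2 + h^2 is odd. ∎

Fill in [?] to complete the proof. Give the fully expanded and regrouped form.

(2u)^2 + (2r)^2 + (2b + 1)^2 = 4b^2 + 4b + 4r^2 + 4u^2 + 1
= 2(2b^2 + 2b + 2r^2 + 2u^2) + 1.
Since 2b^2 + 2b + 2r^2 + 2u^2 is an integer, the sum of squares is of the form 2k+1 for an integer k.

2(2b^2 + 2b + 2r^2 + 2u^2) + 1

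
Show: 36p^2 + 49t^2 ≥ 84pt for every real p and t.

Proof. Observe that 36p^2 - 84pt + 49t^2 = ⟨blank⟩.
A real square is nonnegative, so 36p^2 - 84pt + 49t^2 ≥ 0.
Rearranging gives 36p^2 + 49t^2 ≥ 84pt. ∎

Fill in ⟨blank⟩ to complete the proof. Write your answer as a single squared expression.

(6p - 7t)^2

36p^2 - 84pt + 49t^2 is a perfect-square trinomial: the outer terms are (6p)^2 and (7t)^2, and the cross term is -2·6p·7t.
So 36p^2 - 84pt + 49t^2 = (6p - 7t)^2 ≥ 0.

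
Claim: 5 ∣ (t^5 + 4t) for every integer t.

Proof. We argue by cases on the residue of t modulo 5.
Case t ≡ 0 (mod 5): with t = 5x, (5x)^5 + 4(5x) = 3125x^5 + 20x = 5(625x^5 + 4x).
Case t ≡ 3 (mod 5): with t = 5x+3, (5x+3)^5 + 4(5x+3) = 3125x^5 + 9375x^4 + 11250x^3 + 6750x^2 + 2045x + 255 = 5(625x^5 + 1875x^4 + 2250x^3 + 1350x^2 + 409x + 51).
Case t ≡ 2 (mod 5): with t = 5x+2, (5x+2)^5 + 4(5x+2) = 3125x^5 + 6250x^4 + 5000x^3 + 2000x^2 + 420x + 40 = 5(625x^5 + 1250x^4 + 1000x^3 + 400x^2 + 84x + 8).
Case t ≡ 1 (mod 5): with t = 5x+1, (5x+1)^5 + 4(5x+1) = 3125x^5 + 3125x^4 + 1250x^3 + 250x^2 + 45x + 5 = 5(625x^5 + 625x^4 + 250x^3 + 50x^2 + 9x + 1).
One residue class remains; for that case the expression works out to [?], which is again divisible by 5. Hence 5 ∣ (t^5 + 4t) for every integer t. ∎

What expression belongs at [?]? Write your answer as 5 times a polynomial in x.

The residues treated are {0, 3, 2, 1}, so the missing case is t ≡ 4 (mod 5); write t = 5x+4.
Then (5x+4)^5 + 4(5x+4) = 3125x^5 + 12500x^4 + 20000x^3 + 16000x^2 + 6420x + 1040 = 5(625x^5 + 2500x^4 + 4000x^3 + 3200x^2 + 1284x + 208).

5(625x^5 + 2500x^4 + 4000x^3 + 3200x^2 + 1284x + 208)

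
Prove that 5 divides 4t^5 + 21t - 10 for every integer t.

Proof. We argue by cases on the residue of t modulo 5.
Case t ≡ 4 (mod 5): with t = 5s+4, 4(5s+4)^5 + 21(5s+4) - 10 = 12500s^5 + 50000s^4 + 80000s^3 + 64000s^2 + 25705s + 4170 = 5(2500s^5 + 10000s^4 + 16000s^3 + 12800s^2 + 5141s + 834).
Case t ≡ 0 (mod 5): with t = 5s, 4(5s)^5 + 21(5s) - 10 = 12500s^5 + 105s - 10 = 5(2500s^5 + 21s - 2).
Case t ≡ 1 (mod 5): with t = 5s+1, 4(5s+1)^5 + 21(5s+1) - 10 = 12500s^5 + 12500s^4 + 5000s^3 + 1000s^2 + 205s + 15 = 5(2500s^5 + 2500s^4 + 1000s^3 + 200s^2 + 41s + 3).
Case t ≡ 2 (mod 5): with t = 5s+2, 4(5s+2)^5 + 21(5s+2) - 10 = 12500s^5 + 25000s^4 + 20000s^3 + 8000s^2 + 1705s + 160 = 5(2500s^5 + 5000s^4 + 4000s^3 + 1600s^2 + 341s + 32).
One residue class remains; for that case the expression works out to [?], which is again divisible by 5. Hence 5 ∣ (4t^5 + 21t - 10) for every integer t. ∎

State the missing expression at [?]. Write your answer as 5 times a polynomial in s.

5(2500s^5 + 7500s^4 + 9000s^3 + 5400s^2 + 1641s + 205)

Only t ≡ 3 (mod 5) is unaccounted for. Put t = 5s+3:
4(5s+3)^5 + 21(5s+3) - 10 expands to 12500s^5 + 37500s^4 + 45000s^3 + 27000s^2 + 8205s + 1025,
and factoring out 5 leaves 5(2500s^5 + 7500s^4 + 9000s^3 + 5400s^2 + 1641s + 205).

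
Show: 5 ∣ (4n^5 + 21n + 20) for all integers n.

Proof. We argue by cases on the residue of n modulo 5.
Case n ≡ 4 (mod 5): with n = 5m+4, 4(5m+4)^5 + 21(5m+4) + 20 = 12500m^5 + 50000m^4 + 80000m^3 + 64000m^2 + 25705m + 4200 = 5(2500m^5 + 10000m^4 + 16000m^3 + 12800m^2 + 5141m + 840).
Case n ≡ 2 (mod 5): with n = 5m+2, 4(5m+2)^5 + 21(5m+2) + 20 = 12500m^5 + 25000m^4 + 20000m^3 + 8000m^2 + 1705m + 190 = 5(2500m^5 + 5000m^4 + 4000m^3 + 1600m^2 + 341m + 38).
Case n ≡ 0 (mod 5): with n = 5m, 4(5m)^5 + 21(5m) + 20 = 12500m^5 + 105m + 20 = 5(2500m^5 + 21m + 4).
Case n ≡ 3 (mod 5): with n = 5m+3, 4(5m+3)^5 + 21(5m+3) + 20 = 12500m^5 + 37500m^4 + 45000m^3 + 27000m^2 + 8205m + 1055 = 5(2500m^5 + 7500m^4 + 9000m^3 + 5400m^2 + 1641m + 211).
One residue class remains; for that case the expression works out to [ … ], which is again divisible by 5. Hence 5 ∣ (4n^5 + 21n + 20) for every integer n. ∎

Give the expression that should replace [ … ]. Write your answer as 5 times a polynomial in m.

5(2500m^5 + 2500m^4 + 1000m^3 + 200m^2 + 41m + 9)

The residues treated are {4, 2, 0, 3}, so the missing case is n ≡ 1 (mod 5); write n = 5m+1.
Then 4(5m+1)^5 + 21(5m+1) + 20 = 12500m^5 + 12500m^4 + 5000m^3 + 1000m^2 + 205m + 45 = 5(2500m^5 + 2500m^4 + 1000m^3 + 200m^2 + 41m + 9).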